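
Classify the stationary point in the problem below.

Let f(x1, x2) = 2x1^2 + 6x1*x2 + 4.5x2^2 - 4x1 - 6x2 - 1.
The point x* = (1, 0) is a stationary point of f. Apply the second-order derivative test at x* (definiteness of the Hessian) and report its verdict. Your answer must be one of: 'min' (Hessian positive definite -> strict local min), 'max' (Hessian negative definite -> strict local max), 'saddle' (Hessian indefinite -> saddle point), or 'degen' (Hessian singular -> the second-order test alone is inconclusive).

Compute the Hessian H = grad^2 f:
  H = [[4, 6], [6, 9]]
Verify stationarity: grad f(x*) = H x* + g = (0, 0).
Eigenvalues of H: 0, 13.
H has a zero eigenvalue (singular; positive semidefinite but not definite), so H is neither positive definite, negative definite, nor indefinite. The second-order test alone is inconclusive -> degen.
(Indeed, f is constant along the null direction of H through x*, so x* is not a strict local extremum.)

degen


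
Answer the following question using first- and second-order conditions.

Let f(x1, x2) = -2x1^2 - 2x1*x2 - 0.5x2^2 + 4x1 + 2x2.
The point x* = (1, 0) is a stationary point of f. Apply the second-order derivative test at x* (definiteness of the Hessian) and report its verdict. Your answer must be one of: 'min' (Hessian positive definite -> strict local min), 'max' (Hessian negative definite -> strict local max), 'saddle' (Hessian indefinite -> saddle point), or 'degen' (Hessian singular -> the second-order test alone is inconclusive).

Compute the Hessian H = grad^2 f:
  H = [[-4, -2], [-2, -1]]
Verify stationarity: grad f(x*) = H x* + g = (0, 0).
Eigenvalues of H: -5, 0.
H has a zero eigenvalue (singular; negative semidefinite but not definite), so H is neither positive definite, negative definite, nor indefinite. The second-order test alone is inconclusive -> degen.
(Indeed, f is constant along the null direction of H through x*, so x* is not a strict local extremum.)

degen


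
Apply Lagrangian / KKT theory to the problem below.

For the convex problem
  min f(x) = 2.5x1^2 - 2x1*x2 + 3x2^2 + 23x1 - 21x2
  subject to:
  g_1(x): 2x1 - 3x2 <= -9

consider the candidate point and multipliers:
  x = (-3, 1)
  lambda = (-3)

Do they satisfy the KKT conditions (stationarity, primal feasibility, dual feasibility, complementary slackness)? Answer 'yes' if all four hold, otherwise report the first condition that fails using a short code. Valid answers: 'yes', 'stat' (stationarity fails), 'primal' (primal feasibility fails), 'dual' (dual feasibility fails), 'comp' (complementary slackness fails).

Gradient of f: grad f(x) = Q x + c = (6, -9)
Constraint values g_i(x) = a_i^T x - b_i:
  g_1((-3, 1)) = 0
Stationarity residual: grad f(x) + sum_i lambda_i a_i = (0, 0)
  -> stationarity OK
Primal feasibility (all g_i <= 0): OK
Dual feasibility (all lambda_i >= 0): FAILS
Complementary slackness (lambda_i * g_i(x) = 0 for all i): OK

Verdict: the first failing condition is dual_feasibility -> dual.

dual


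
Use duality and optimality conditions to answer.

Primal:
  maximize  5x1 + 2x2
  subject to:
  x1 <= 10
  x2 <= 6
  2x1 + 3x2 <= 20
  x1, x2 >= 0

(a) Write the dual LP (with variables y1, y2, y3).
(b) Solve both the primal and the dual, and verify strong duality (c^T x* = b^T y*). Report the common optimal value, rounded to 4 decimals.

The standard primal-dual pair for 'max c^T x s.t. A x <= b, x >= 0' is:
  Dual:  min b^T y  s.t.  A^T y >= c,  y >= 0.

So the dual LP is:
  minimize  10y1 + 6y2 + 20y3
  subject to:
    y1 + 2y3 >= 5
    y2 + 3y3 >= 2
    y1, y2, y3 >= 0

Solving the primal: x* = (10, 0).
  primal value c^T x* = 50.
Solving the dual: y* = (3.6667, 0, 0.6667).
  dual value b^T y* = 50.
Strong duality: c^T x* = b^T y*. Confirmed.

50


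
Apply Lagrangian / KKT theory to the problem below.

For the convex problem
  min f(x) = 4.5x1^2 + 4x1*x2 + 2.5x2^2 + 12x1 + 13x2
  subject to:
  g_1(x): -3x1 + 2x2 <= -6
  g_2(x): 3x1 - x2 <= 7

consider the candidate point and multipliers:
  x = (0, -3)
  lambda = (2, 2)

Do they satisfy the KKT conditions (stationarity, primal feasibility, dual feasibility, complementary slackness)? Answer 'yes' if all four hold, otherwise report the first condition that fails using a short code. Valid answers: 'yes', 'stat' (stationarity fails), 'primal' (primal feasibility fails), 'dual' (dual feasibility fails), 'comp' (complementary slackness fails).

Gradient of f: grad f(x) = Q x + c = (0, -2)
Constraint values g_i(x) = a_i^T x - b_i:
  g_1((0, -3)) = 0
  g_2((0, -3)) = -4
Stationarity residual: grad f(x) + sum_i lambda_i a_i = (0, 0)
  -> stationarity OK
Primal feasibility (all g_i <= 0): OK
Dual feasibility (all lambda_i >= 0): OK
Complementary slackness (lambda_i * g_i(x) = 0 for all i): FAILS

Verdict: the first failing condition is complementary_slackness -> comp.

comp


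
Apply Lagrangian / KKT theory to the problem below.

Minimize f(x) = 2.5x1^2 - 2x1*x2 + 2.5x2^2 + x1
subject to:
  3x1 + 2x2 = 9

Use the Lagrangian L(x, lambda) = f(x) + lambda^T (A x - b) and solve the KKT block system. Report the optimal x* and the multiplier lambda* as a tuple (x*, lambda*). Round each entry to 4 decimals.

Form the Lagrangian:
  L(x, lambda) = (1/2) x^T Q x + c^T x + lambda^T (A x - b)
Stationarity (grad_x L = 0): Q x + c + A^T lambda = 0.
Primal feasibility: A x = b.

This gives the KKT block system:
  [ Q   A^T ] [ x     ]   [-c ]
  [ A    0  ] [ lambda ] = [ b ]

Solving the linear system:
  x*      = (1.8764, 1.6854)
  lambda* = (-2.3371)
  f(x*)   = 11.4551

x* = (1.8764, 1.6854), lambda* = (-2.3371)


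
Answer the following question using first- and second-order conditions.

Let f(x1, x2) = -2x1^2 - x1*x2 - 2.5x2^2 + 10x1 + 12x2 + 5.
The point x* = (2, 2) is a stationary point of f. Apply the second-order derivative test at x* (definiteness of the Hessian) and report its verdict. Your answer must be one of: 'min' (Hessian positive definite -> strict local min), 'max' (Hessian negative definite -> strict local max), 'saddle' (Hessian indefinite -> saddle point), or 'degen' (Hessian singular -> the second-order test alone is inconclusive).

Compute the Hessian H = grad^2 f:
  H = [[-4, -1], [-1, -5]]
Verify stationarity: grad f(x*) = H x* + g = (0, 0).
Eigenvalues of H: -5.618, -3.382.
Both eigenvalues < 0, so H is negative definite -> x* is a strict local max.

max


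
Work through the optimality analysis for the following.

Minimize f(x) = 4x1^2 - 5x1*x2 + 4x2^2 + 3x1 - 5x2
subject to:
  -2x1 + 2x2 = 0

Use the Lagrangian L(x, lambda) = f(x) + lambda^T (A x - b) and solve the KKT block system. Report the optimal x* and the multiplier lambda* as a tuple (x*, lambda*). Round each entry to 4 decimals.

Form the Lagrangian:
  L(x, lambda) = (1/2) x^T Q x + c^T x + lambda^T (A x - b)
Stationarity (grad_x L = 0): Q x + c + A^T lambda = 0.
Primal feasibility: A x = b.

This gives the KKT block system:
  [ Q   A^T ] [ x     ]   [-c ]
  [ A    0  ] [ lambda ] = [ b ]

Solving the linear system:
  x*      = (0.3333, 0.3333)
  lambda* = (2)
  f(x*)   = -0.3333

x* = (0.3333, 0.3333), lambda* = (2)


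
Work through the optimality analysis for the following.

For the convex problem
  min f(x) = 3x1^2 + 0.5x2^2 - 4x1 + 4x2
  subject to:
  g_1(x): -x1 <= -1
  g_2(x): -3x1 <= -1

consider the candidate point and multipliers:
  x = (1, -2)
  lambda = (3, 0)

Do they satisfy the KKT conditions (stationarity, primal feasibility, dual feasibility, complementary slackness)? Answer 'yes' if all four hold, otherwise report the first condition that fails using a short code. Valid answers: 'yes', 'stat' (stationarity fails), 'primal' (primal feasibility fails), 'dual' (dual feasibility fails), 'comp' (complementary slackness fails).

Gradient of f: grad f(x) = Q x + c = (2, 2)
Constraint values g_i(x) = a_i^T x - b_i:
  g_1((1, -2)) = 0
  g_2((1, -2)) = -2
Stationarity residual: grad f(x) + sum_i lambda_i a_i = (-1, 2)
  -> stationarity FAILS
Primal feasibility (all g_i <= 0): OK
Dual feasibility (all lambda_i >= 0): OK
Complementary slackness (lambda_i * g_i(x) = 0 for all i): OK

Verdict: the first failing condition is stationarity -> stat.

stat


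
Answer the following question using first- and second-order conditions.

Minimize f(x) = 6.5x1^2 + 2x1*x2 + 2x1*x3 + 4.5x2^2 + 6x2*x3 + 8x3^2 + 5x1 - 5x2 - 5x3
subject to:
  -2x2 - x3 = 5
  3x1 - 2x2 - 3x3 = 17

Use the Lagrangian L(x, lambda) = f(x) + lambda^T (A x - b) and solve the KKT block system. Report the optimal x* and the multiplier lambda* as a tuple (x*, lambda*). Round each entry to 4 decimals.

Form the Lagrangian:
  L(x, lambda) = (1/2) x^T Q x + c^T x + lambda^T (A x - b)
Stationarity (grad_x L = 0): Q x + c + A^T lambda = 0.
Primal feasibility: A x = b.

This gives the KKT block system:
  [ Q   A^T ] [ x     ]   [-c ]
  [ A    0  ] [ lambda ] = [ b ]

Solving the linear system:
  x*      = (2.8838, -1.6628, -1.6743)
  lambda* = (-0.1836, -11.9383)
  f(x*)   = 117.4871

x* = (2.8838, -1.6628, -1.6743), lambda* = (-0.1836, -11.9383)


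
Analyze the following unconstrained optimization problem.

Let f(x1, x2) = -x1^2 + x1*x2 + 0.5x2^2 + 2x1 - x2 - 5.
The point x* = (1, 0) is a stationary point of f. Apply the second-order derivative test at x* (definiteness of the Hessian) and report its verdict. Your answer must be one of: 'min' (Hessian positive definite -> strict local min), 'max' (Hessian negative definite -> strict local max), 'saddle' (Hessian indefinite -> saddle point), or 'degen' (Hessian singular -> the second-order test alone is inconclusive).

Compute the Hessian H = grad^2 f:
  H = [[-2, 1], [1, 1]]
Verify stationarity: grad f(x*) = H x* + g = (0, 0).
Eigenvalues of H: -2.3028, 1.3028.
Eigenvalues have mixed signs, so H is indefinite -> x* is a saddle point.

saddle


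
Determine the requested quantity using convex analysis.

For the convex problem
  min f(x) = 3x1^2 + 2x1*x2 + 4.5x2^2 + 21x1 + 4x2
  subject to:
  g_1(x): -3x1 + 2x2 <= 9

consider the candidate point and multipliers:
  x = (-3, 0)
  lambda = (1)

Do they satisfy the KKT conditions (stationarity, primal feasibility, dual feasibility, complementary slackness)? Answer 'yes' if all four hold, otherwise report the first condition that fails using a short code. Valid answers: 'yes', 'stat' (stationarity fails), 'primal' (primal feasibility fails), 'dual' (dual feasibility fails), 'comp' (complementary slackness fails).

Gradient of f: grad f(x) = Q x + c = (3, -2)
Constraint values g_i(x) = a_i^T x - b_i:
  g_1((-3, 0)) = 0
Stationarity residual: grad f(x) + sum_i lambda_i a_i = (0, 0)
  -> stationarity OK
Primal feasibility (all g_i <= 0): OK
Dual feasibility (all lambda_i >= 0): OK
Complementary slackness (lambda_i * g_i(x) = 0 for all i): OK

Verdict: yes, KKT holds.

yes


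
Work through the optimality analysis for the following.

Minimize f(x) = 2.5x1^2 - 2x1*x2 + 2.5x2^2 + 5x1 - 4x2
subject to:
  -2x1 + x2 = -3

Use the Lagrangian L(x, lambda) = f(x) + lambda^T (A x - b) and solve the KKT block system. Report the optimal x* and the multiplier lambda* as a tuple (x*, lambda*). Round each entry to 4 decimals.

Form the Lagrangian:
  L(x, lambda) = (1/2) x^T Q x + c^T x + lambda^T (A x - b)
Stationarity (grad_x L = 0): Q x + c + A^T lambda = 0.
Primal feasibility: A x = b.

This gives the KKT block system:
  [ Q   A^T ] [ x     ]   [-c ]
  [ A    0  ] [ lambda ] = [ b ]

Solving the linear system:
  x*      = (1.5882, 0.1765)
  lambda* = (6.2941)
  f(x*)   = 13.0588

x* = (1.5882, 0.1765), lambda* = (6.2941)


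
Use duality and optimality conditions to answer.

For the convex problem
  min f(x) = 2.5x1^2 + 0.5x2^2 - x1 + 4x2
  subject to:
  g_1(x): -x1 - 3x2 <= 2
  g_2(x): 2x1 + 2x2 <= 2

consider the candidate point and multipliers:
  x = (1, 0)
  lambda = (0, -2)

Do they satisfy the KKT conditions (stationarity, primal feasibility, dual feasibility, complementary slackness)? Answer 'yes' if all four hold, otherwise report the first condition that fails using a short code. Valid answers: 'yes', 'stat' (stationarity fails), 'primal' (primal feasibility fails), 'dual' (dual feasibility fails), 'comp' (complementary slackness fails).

Gradient of f: grad f(x) = Q x + c = (4, 4)
Constraint values g_i(x) = a_i^T x - b_i:
  g_1((1, 0)) = -3
  g_2((1, 0)) = 0
Stationarity residual: grad f(x) + sum_i lambda_i a_i = (0, 0)
  -> stationarity OK
Primal feasibility (all g_i <= 0): OK
Dual feasibility (all lambda_i >= 0): FAILS
Complementary slackness (lambda_i * g_i(x) = 0 for all i): OK

Verdict: the first failing condition is dual_feasibility -> dual.

dual


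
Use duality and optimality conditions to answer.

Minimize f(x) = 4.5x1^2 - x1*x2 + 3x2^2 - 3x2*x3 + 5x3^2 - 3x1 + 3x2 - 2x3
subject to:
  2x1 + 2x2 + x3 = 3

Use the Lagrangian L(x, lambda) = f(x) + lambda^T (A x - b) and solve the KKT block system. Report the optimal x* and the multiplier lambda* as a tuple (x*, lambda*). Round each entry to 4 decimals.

Form the Lagrangian:
  L(x, lambda) = (1/2) x^T Q x + c^T x + lambda^T (A x - b)
Stationarity (grad_x L = 0): Q x + c + A^T lambda = 0.
Primal feasibility: A x = b.

This gives the KKT block system:
  [ Q   A^T ] [ x     ]   [-c ]
  [ A    0  ] [ lambda ] = [ b ]

Solving the linear system:
  x*      = (0.7736, 0.4688, 0.5153)
  lambda* = (-1.7466)
  f(x*)   = 1.6475

x* = (0.7736, 0.4688, 0.5153), lambda* = (-1.7466)


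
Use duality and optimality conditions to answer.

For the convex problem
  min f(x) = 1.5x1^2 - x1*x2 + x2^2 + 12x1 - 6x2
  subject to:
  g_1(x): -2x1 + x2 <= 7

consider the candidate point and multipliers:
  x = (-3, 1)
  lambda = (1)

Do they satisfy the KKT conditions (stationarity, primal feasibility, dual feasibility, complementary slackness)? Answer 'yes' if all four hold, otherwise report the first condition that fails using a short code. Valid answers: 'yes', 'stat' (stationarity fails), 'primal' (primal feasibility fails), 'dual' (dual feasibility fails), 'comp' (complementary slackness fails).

Gradient of f: grad f(x) = Q x + c = (2, -1)
Constraint values g_i(x) = a_i^T x - b_i:
  g_1((-3, 1)) = 0
Stationarity residual: grad f(x) + sum_i lambda_i a_i = (0, 0)
  -> stationarity OK
Primal feasibility (all g_i <= 0): OK
Dual feasibility (all lambda_i >= 0): OK
Complementary slackness (lambda_i * g_i(x) = 0 for all i): OK

Verdict: yes, KKT holds.

yes


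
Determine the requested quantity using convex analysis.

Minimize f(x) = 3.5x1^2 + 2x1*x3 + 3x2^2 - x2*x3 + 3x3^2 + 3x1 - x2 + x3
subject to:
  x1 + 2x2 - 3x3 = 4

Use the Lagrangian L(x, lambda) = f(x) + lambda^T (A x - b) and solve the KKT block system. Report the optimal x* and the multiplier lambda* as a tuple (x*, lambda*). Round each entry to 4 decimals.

Form the Lagrangian:
  L(x, lambda) = (1/2) x^T Q x + c^T x + lambda^T (A x - b)
Stationarity (grad_x L = 0): Q x + c + A^T lambda = 0.
Primal feasibility: A x = b.

This gives the KKT block system:
  [ Q   A^T ] [ x     ]   [-c ]
  [ A    0  ] [ lambda ] = [ b ]

Solving the linear system:
  x*      = (0.0752, 0.567, -0.9303)
  lambda* = (-1.6661)
  f(x*)   = 2.6963

x* = (0.0752, 0.567, -0.9303), lambda* = (-1.6661)


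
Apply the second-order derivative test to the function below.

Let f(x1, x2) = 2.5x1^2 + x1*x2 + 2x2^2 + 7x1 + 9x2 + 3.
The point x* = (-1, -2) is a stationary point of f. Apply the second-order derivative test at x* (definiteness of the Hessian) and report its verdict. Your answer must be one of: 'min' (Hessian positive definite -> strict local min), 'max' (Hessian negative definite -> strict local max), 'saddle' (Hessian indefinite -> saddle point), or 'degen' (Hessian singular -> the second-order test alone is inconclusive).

Compute the Hessian H = grad^2 f:
  H = [[5, 1], [1, 4]]
Verify stationarity: grad f(x*) = H x* + g = (0, 0).
Eigenvalues of H: 3.382, 5.618.
Both eigenvalues > 0, so H is positive definite -> x* is a strict local min.

min


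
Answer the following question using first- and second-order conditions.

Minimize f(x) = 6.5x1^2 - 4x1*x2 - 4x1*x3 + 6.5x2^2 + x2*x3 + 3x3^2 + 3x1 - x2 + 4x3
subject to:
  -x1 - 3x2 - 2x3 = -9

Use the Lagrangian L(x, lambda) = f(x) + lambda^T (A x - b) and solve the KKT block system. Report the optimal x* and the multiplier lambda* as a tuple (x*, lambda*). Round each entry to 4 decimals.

Form the Lagrangian:
  L(x, lambda) = (1/2) x^T Q x + c^T x + lambda^T (A x - b)
Stationarity (grad_x L = 0): Q x + c + A^T lambda = 0.
Primal feasibility: A x = b.

This gives the KKT block system:
  [ Q   A^T ] [ x     ]   [-c ]
  [ A    0  ] [ lambda ] = [ b ]

Solving the linear system:
  x*      = (1.1505, 1.5361, 1.6207)
  lambda* = (5.3292)
  f(x*)   = 28.1803

x* = (1.1505, 1.5361, 1.6207), lambda* = (5.3292)


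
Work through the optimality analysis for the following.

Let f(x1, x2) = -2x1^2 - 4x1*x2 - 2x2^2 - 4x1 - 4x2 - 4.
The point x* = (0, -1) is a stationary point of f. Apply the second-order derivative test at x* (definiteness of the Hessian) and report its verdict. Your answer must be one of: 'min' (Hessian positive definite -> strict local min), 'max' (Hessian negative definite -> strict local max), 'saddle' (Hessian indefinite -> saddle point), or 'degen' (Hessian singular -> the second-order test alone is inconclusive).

Compute the Hessian H = grad^2 f:
  H = [[-4, -4], [-4, -4]]
Verify stationarity: grad f(x*) = H x* + g = (0, 0).
Eigenvalues of H: -8, 0.
H has a zero eigenvalue (singular; negative semidefinite but not definite), so H is neither positive definite, negative definite, nor indefinite. The second-order test alone is inconclusive -> degen.
(Indeed, f is constant along the null direction of H through x*, so x* is not a strict local extremum.)

degen


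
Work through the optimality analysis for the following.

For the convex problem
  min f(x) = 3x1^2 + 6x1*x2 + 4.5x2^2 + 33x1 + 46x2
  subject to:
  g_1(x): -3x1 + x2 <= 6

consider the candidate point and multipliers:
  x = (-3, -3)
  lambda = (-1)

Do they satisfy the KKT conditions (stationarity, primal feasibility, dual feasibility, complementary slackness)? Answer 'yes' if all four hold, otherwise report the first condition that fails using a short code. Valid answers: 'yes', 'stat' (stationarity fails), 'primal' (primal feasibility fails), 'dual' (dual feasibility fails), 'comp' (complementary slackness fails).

Gradient of f: grad f(x) = Q x + c = (-3, 1)
Constraint values g_i(x) = a_i^T x - b_i:
  g_1((-3, -3)) = 0
Stationarity residual: grad f(x) + sum_i lambda_i a_i = (0, 0)
  -> stationarity OK
Primal feasibility (all g_i <= 0): OK
Dual feasibility (all lambda_i >= 0): FAILS
Complementary slackness (lambda_i * g_i(x) = 0 for all i): OK

Verdict: the first failing condition is dual_feasibility -> dual.

dual


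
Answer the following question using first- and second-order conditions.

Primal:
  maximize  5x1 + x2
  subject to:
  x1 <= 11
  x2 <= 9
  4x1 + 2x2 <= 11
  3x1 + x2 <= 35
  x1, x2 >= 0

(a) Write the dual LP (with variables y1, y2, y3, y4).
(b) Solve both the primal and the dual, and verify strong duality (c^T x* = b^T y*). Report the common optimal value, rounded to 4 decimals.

The standard primal-dual pair for 'max c^T x s.t. A x <= b, x >= 0' is:
  Dual:  min b^T y  s.t.  A^T y >= c,  y >= 0.

So the dual LP is:
  minimize  11y1 + 9y2 + 11y3 + 35y4
  subject to:
    y1 + 4y3 + 3y4 >= 5
    y2 + 2y3 + y4 >= 1
    y1, y2, y3, y4 >= 0

Solving the primal: x* = (2.75, 0).
  primal value c^T x* = 13.75.
Solving the dual: y* = (0, 0, 1.25, 0).
  dual value b^T y* = 13.75.
Strong duality: c^T x* = b^T y*. Confirmed.

13.75


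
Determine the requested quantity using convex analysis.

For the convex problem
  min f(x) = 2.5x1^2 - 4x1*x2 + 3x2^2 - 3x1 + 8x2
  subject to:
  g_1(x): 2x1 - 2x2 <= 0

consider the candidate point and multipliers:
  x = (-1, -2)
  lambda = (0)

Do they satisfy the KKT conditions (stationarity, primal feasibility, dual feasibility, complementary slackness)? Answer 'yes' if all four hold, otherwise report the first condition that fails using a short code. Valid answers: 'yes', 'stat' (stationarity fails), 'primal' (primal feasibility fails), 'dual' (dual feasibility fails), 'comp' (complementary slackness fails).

Gradient of f: grad f(x) = Q x + c = (0, 0)
Constraint values g_i(x) = a_i^T x - b_i:
  g_1((-1, -2)) = 2
Stationarity residual: grad f(x) + sum_i lambda_i a_i = (0, 0)
  -> stationarity OK
Primal feasibility (all g_i <= 0): FAILS
Dual feasibility (all lambda_i >= 0): OK
Complementary slackness (lambda_i * g_i(x) = 0 for all i): OK

Verdict: the first failing condition is primal_feasibility -> primal.

primal


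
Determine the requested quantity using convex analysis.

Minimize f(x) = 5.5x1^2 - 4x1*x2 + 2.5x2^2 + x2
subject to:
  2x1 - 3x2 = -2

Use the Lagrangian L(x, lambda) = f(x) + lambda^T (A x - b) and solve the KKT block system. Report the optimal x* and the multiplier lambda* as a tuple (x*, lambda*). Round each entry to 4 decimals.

Form the Lagrangian:
  L(x, lambda) = (1/2) x^T Q x + c^T x + lambda^T (A x - b)
Stationarity (grad_x L = 0): Q x + c + A^T lambda = 0.
Primal feasibility: A x = b.

This gives the KKT block system:
  [ Q   A^T ] [ x     ]   [-c ]
  [ A    0  ] [ lambda ] = [ b ]

Solving the linear system:
  x*      = (-0.0282, 0.6479)
  lambda* = (1.4507)
  f(x*)   = 1.7746

x* = (-0.0282, 0.6479), lambda* = (1.4507)


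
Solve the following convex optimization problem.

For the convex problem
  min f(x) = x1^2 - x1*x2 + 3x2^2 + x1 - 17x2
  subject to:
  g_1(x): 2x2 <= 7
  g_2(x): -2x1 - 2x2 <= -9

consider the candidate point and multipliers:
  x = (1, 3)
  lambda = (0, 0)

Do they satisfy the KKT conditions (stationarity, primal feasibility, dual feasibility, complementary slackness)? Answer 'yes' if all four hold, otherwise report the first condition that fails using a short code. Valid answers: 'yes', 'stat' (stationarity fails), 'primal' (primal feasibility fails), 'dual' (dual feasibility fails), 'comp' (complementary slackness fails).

Gradient of f: grad f(x) = Q x + c = (0, 0)
Constraint values g_i(x) = a_i^T x - b_i:
  g_1((1, 3)) = -1
  g_2((1, 3)) = 1
Stationarity residual: grad f(x) + sum_i lambda_i a_i = (0, 0)
  -> stationarity OK
Primal feasibility (all g_i <= 0): FAILS
Dual feasibility (all lambda_i >= 0): OK
Complementary slackness (lambda_i * g_i(x) = 0 for all i): OK

Verdict: the first failing condition is primal_feasibility -> primal.

primal


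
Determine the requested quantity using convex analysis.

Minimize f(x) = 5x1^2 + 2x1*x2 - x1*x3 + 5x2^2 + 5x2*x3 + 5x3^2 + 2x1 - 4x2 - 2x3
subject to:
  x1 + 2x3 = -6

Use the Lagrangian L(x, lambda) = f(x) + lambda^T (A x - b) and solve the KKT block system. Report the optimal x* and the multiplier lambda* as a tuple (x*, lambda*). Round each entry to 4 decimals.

Form the Lagrangian:
  L(x, lambda) = (1/2) x^T Q x + c^T x + lambda^T (A x - b)
Stationarity (grad_x L = 0): Q x + c + A^T lambda = 0.
Primal feasibility: A x = b.

This gives the KKT block system:
  [ Q   A^T ] [ x     ]   [-c ]
  [ A    0  ] [ lambda ] = [ b ]

Solving the linear system:
  x*      = (-1.4879, 1.8256, -2.256)
  lambda* = (6.9722)
  f(x*)   = 18.0334

x* = (-1.4879, 1.8256, -2.256), lambda* = (6.9722)


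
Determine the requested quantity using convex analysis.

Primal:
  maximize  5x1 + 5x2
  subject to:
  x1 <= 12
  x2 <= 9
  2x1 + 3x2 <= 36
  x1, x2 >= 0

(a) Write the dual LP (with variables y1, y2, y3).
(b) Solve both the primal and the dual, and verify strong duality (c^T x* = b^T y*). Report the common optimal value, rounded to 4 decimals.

The standard primal-dual pair for 'max c^T x s.t. A x <= b, x >= 0' is:
  Dual:  min b^T y  s.t.  A^T y >= c,  y >= 0.

So the dual LP is:
  minimize  12y1 + 9y2 + 36y3
  subject to:
    y1 + 2y3 >= 5
    y2 + 3y3 >= 5
    y1, y2, y3 >= 0

Solving the primal: x* = (12, 4).
  primal value c^T x* = 80.
Solving the dual: y* = (1.6667, 0, 1.6667).
  dual value b^T y* = 80.
Strong duality: c^T x* = b^T y*. Confirmed.

80


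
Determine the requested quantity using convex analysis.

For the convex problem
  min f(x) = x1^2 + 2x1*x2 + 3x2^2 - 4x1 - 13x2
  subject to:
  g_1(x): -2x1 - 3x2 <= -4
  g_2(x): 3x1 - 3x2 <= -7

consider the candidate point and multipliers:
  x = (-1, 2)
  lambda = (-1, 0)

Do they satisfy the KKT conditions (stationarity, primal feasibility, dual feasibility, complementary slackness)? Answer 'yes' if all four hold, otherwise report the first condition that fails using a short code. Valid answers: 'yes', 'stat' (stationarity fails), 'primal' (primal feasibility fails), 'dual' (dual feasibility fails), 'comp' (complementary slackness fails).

Gradient of f: grad f(x) = Q x + c = (-2, -3)
Constraint values g_i(x) = a_i^T x - b_i:
  g_1((-1, 2)) = 0
  g_2((-1, 2)) = -2
Stationarity residual: grad f(x) + sum_i lambda_i a_i = (0, 0)
  -> stationarity OK
Primal feasibility (all g_i <= 0): OK
Dual feasibility (all lambda_i >= 0): FAILS
Complementary slackness (lambda_i * g_i(x) = 0 for all i): OK

Verdict: the first failing condition is dual_feasibility -> dual.

dual


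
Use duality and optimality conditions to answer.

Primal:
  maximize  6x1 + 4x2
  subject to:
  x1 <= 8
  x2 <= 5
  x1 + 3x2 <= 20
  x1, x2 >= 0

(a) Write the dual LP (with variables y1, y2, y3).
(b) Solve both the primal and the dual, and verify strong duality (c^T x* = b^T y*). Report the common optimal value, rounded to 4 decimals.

The standard primal-dual pair for 'max c^T x s.t. A x <= b, x >= 0' is:
  Dual:  min b^T y  s.t.  A^T y >= c,  y >= 0.

So the dual LP is:
  minimize  8y1 + 5y2 + 20y3
  subject to:
    y1 + y3 >= 6
    y2 + 3y3 >= 4
    y1, y2, y3 >= 0

Solving the primal: x* = (8, 4).
  primal value c^T x* = 64.
Solving the dual: y* = (4.6667, 0, 1.3333).
  dual value b^T y* = 64.
Strong duality: c^T x* = b^T y*. Confirmed.

64


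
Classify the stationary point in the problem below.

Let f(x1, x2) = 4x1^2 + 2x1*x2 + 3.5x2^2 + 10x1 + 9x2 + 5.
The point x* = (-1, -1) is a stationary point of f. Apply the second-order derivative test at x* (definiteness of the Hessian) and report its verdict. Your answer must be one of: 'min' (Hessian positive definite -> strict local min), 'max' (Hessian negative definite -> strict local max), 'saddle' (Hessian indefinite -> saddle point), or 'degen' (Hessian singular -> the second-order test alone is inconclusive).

Compute the Hessian H = grad^2 f:
  H = [[8, 2], [2, 7]]
Verify stationarity: grad f(x*) = H x* + g = (0, 0).
Eigenvalues of H: 5.4384, 9.5616.
Both eigenvalues > 0, so H is positive definite -> x* is a strict local min.

min


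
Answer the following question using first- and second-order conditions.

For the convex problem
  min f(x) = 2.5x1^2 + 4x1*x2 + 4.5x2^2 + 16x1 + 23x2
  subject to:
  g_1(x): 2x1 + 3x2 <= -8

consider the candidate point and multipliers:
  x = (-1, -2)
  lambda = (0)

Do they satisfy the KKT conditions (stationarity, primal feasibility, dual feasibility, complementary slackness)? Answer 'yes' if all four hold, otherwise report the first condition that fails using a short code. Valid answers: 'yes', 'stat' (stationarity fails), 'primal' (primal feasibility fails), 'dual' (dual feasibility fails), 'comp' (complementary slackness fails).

Gradient of f: grad f(x) = Q x + c = (3, 1)
Constraint values g_i(x) = a_i^T x - b_i:
  g_1((-1, -2)) = 0
Stationarity residual: grad f(x) + sum_i lambda_i a_i = (3, 1)
  -> stationarity FAILS
Primal feasibility (all g_i <= 0): OK
Dual feasibility (all lambda_i >= 0): OK
Complementary slackness (lambda_i * g_i(x) = 0 for all i): OK

Verdict: the first failing condition is stationarity -> stat.

stat


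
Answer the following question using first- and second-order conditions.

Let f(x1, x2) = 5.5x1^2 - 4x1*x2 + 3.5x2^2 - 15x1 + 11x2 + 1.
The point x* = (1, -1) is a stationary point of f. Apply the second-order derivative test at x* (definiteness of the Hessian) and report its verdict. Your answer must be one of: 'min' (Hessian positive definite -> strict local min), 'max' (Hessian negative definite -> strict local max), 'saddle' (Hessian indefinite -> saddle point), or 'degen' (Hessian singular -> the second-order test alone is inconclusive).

Compute the Hessian H = grad^2 f:
  H = [[11, -4], [-4, 7]]
Verify stationarity: grad f(x*) = H x* + g = (0, 0).
Eigenvalues of H: 4.5279, 13.4721.
Both eigenvalues > 0, so H is positive definite -> x* is a strict local min.

min


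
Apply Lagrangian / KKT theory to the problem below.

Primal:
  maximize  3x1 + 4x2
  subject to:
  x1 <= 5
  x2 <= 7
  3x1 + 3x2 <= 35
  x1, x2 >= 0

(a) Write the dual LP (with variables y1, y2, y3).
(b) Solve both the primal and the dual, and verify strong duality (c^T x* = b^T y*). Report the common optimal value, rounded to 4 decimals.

The standard primal-dual pair for 'max c^T x s.t. A x <= b, x >= 0' is:
  Dual:  min b^T y  s.t.  A^T y >= c,  y >= 0.

So the dual LP is:
  minimize  5y1 + 7y2 + 35y3
  subject to:
    y1 + 3y3 >= 3
    y2 + 3y3 >= 4
    y1, y2, y3 >= 0

Solving the primal: x* = (4.6667, 7).
  primal value c^T x* = 42.
Solving the dual: y* = (0, 1, 1).
  dual value b^T y* = 42.
Strong duality: c^T x* = b^T y*. Confirmed.

42


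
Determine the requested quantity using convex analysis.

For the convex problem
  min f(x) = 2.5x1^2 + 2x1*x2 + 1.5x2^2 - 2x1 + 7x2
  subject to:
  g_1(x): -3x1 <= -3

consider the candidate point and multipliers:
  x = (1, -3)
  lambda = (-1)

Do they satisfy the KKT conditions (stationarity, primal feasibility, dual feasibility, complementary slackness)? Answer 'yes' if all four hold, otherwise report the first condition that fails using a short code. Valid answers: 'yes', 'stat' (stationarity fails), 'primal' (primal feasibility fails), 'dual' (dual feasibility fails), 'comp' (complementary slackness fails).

Gradient of f: grad f(x) = Q x + c = (-3, 0)
Constraint values g_i(x) = a_i^T x - b_i:
  g_1((1, -3)) = 0
Stationarity residual: grad f(x) + sum_i lambda_i a_i = (0, 0)
  -> stationarity OK
Primal feasibility (all g_i <= 0): OK
Dual feasibility (all lambda_i >= 0): FAILS
Complementary slackness (lambda_i * g_i(x) = 0 for all i): OK

Verdict: the first failing condition is dual_feasibility -> dual.

dual


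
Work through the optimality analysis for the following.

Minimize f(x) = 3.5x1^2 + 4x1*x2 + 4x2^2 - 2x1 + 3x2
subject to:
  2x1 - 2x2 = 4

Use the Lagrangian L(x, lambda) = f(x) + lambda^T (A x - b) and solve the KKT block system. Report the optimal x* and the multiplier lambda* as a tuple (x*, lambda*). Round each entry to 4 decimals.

Form the Lagrangian:
  L(x, lambda) = (1/2) x^T Q x + c^T x + lambda^T (A x - b)
Stationarity (grad_x L = 0): Q x + c + A^T lambda = 0.
Primal feasibility: A x = b.

This gives the KKT block system:
  [ Q   A^T ] [ x     ]   [-c ]
  [ A    0  ] [ lambda ] = [ b ]

Solving the linear system:
  x*      = (1, -1)
  lambda* = (-0.5)
  f(x*)   = -1.5

x* = (1, -1), lambda* = (-0.5)


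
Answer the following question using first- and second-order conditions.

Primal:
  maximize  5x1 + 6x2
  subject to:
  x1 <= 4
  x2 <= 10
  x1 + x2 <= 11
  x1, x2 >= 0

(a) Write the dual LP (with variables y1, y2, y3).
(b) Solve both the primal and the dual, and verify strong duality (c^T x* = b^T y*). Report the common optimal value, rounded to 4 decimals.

The standard primal-dual pair for 'max c^T x s.t. A x <= b, x >= 0' is:
  Dual:  min b^T y  s.t.  A^T y >= c,  y >= 0.

So the dual LP is:
  minimize  4y1 + 10y2 + 11y3
  subject to:
    y1 + y3 >= 5
    y2 + y3 >= 6
    y1, y2, y3 >= 0

Solving the primal: x* = (1, 10).
  primal value c^T x* = 65.
Solving the dual: y* = (0, 1, 5).
  dual value b^T y* = 65.
Strong duality: c^T x* = b^T y*. Confirmed.

65


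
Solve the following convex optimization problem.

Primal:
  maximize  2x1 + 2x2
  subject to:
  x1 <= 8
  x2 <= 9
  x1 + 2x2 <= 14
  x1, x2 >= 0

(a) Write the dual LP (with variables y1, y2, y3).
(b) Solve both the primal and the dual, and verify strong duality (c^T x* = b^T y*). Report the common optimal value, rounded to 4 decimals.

The standard primal-dual pair for 'max c^T x s.t. A x <= b, x >= 0' is:
  Dual:  min b^T y  s.t.  A^T y >= c,  y >= 0.

So the dual LP is:
  minimize  8y1 + 9y2 + 14y3
  subject to:
    y1 + y3 >= 2
    y2 + 2y3 >= 2
    y1, y2, y3 >= 0

Solving the primal: x* = (8, 3).
  primal value c^T x* = 22.
Solving the dual: y* = (1, 0, 1).
  dual value b^T y* = 22.
Strong duality: c^T x* = b^T y*. Confirmed.

22


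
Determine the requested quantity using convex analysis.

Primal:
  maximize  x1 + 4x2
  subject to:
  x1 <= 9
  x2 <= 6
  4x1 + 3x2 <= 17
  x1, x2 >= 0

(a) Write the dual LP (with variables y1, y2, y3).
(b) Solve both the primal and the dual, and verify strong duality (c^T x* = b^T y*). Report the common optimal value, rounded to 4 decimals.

The standard primal-dual pair for 'max c^T x s.t. A x <= b, x >= 0' is:
  Dual:  min b^T y  s.t.  A^T y >= c,  y >= 0.

So the dual LP is:
  minimize  9y1 + 6y2 + 17y3
  subject to:
    y1 + 4y3 >= 1
    y2 + 3y3 >= 4
    y1, y2, y3 >= 0

Solving the primal: x* = (0, 5.6667).
  primal value c^T x* = 22.6667.
Solving the dual: y* = (0, 0, 1.3333).
  dual value b^T y* = 22.6667.
Strong duality: c^T x* = b^T y*. Confirmed.

22.6667


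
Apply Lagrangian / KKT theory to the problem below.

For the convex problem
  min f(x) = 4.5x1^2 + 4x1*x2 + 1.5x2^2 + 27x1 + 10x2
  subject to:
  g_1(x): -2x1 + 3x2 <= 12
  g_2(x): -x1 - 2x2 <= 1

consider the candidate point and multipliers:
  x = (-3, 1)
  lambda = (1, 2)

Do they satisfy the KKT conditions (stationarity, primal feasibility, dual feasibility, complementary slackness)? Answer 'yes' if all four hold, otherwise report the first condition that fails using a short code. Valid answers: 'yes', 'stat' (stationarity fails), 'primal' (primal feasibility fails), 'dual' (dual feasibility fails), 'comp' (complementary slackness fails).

Gradient of f: grad f(x) = Q x + c = (4, 1)
Constraint values g_i(x) = a_i^T x - b_i:
  g_1((-3, 1)) = -3
  g_2((-3, 1)) = 0
Stationarity residual: grad f(x) + sum_i lambda_i a_i = (0, 0)
  -> stationarity OK
Primal feasibility (all g_i <= 0): OK
Dual feasibility (all lambda_i >= 0): OK
Complementary slackness (lambda_i * g_i(x) = 0 for all i): FAILS

Verdict: the first failing condition is complementary_slackness -> comp.

comp


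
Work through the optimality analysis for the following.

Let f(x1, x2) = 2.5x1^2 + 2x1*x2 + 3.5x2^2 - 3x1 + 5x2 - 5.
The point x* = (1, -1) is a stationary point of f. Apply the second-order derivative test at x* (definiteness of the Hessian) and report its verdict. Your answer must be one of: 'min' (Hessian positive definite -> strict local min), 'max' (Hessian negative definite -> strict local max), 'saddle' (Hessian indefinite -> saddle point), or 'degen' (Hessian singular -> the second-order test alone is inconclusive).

Compute the Hessian H = grad^2 f:
  H = [[5, 2], [2, 7]]
Verify stationarity: grad f(x*) = H x* + g = (0, 0).
Eigenvalues of H: 3.7639, 8.2361.
Both eigenvalues > 0, so H is positive definite -> x* is a strict local min.

min


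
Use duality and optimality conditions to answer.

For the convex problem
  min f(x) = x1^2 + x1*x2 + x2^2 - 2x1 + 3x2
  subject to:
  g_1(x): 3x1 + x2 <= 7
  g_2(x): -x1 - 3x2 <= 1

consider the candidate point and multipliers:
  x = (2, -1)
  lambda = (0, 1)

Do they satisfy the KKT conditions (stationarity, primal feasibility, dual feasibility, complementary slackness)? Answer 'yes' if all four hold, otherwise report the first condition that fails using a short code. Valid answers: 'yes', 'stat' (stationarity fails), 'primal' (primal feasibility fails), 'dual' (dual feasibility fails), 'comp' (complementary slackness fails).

Gradient of f: grad f(x) = Q x + c = (1, 3)
Constraint values g_i(x) = a_i^T x - b_i:
  g_1((2, -1)) = -2
  g_2((2, -1)) = 0
Stationarity residual: grad f(x) + sum_i lambda_i a_i = (0, 0)
  -> stationarity OK
Primal feasibility (all g_i <= 0): OK
Dual feasibility (all lambda_i >= 0): OK
Complementary slackness (lambda_i * g_i(x) = 0 for all i): OK

Verdict: yes, KKT holds.

yes


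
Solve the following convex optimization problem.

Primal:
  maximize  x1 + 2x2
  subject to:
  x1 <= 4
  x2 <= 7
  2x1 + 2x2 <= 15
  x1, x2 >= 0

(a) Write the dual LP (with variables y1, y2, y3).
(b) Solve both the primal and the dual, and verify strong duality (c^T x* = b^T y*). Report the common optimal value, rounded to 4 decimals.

The standard primal-dual pair for 'max c^T x s.t. A x <= b, x >= 0' is:
  Dual:  min b^T y  s.t.  A^T y >= c,  y >= 0.

So the dual LP is:
  minimize  4y1 + 7y2 + 15y3
  subject to:
    y1 + 2y3 >= 1
    y2 + 2y3 >= 2
    y1, y2, y3 >= 0

Solving the primal: x* = (0.5, 7).
  primal value c^T x* = 14.5.
Solving the dual: y* = (0, 1, 0.5).
  dual value b^T y* = 14.5.
Strong duality: c^T x* = b^T y*. Confirmed.

14.5


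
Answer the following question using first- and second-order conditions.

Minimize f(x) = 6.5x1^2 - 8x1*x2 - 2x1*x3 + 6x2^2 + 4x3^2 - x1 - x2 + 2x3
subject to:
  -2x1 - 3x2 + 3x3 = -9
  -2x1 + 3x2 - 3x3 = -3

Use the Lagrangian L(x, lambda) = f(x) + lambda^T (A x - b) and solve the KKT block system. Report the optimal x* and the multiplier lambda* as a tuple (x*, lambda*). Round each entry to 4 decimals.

Form the Lagrangian:
  L(x, lambda) = (1/2) x^T Q x + c^T x + lambda^T (A x - b)
Stationarity (grad_x L = 0): Q x + c + A^T lambda = 0.
Primal feasibility: A x = b.

This gives the KKT block system:
  [ Q   A^T ] [ x     ]   [-c ]
  [ A    0  ] [ lambda ] = [ b ]

Solving the linear system:
  x*      = (3, 1.85, 0.85)
  lambda* = (4.9083, 5.8417)
  f(x*)   = 29.275

x* = (3, 1.85, 0.85), lambda* = (4.9083, 5.8417)


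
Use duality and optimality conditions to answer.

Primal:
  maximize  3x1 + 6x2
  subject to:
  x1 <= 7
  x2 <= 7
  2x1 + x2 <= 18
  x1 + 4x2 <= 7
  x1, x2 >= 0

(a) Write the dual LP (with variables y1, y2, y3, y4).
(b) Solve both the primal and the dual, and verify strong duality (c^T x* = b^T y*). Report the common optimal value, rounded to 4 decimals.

The standard primal-dual pair for 'max c^T x s.t. A x <= b, x >= 0' is:
  Dual:  min b^T y  s.t.  A^T y >= c,  y >= 0.

So the dual LP is:
  minimize  7y1 + 7y2 + 18y3 + 7y4
  subject to:
    y1 + 2y3 + y4 >= 3
    y2 + y3 + 4y4 >= 6
    y1, y2, y3, y4 >= 0

Solving the primal: x* = (7, 0).
  primal value c^T x* = 21.
Solving the dual: y* = (1.5, 0, 0, 1.5).
  dual value b^T y* = 21.
Strong duality: c^T x* = b^T y*. Confirmed.

21


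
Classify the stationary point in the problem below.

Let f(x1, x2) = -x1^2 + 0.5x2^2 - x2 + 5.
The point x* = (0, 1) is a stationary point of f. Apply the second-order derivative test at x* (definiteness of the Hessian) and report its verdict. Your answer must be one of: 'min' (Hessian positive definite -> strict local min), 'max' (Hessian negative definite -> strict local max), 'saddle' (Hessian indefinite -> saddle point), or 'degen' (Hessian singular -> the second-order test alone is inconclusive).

Compute the Hessian H = grad^2 f:
  H = [[-2, 0], [0, 1]]
Verify stationarity: grad f(x*) = H x* + g = (0, 0).
Eigenvalues of H: -2, 1.
Eigenvalues have mixed signs, so H is indefinite -> x* is a saddle point.

saddle


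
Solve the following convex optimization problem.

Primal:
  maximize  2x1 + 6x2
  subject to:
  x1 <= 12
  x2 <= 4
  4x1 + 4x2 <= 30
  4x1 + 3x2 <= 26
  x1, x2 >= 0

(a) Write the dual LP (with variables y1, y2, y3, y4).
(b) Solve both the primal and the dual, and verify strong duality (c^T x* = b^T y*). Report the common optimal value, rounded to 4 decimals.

The standard primal-dual pair for 'max c^T x s.t. A x <= b, x >= 0' is:
  Dual:  min b^T y  s.t.  A^T y >= c,  y >= 0.

So the dual LP is:
  minimize  12y1 + 4y2 + 30y3 + 26y4
  subject to:
    y1 + 4y3 + 4y4 >= 2
    y2 + 4y3 + 3y4 >= 6
    y1, y2, y3, y4 >= 0

Solving the primal: x* = (3.5, 4).
  primal value c^T x* = 31.
Solving the dual: y* = (0, 4.5, 0, 0.5).
  dual value b^T y* = 31.
Strong duality: c^T x* = b^T y*. Confirmed.

31


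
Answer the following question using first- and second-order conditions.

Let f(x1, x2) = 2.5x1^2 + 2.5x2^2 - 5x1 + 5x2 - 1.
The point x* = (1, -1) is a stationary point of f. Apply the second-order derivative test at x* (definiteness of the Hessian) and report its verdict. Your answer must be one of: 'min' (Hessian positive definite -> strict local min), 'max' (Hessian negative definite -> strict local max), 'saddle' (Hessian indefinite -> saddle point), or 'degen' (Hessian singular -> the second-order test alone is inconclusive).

Compute the Hessian H = grad^2 f:
  H = [[5, 0], [0, 5]]
Verify stationarity: grad f(x*) = H x* + g = (0, 0).
Eigenvalues of H: 5, 5.
Both eigenvalues > 0, so H is positive definite -> x* is a strict local min.

min
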